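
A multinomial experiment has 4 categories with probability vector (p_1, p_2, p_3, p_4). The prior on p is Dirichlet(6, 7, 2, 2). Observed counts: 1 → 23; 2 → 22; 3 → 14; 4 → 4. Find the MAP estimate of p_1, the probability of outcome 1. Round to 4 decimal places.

MAP estimate: 0.3684

The posterior is Dirichlet(αᵢ + nᵢ) = Dirichlet(29, 29, 16, 6).
For a Dirichlet(a₁,…,a_K) with all aᵢ > 1, the mode has j-th component (aⱼ − 1)/(Σaᵢ − K).
Here Σaᵢ = 80 and K = 4, so p_1 = (29 − 1)/(80 − 4) = 28/76 ≈ 0.3684.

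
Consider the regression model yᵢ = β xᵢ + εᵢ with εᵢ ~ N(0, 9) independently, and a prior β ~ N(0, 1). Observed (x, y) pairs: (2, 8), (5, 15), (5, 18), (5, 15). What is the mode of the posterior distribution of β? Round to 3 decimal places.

log p(β | y) = −Σ(yᵢ − βxᵢ)²/(2·9) − β²/(2·1) + const.
Setting the derivative to zero: Σxᵢ(yᵢ − βxᵢ)/9 − β/1 = 0, so β = Σxᵢyᵢ / (Σxᵢ² + σ²/τ²).
Σxᵢyᵢ = 2·8 + 5·15 + 5·18 + 5·15 = 256; Σxᵢ² = 79; σ²/τ² = 9.
β̂_MAP = 256 / (79 + 9) = 256/88 ≈ 2.909.

β̂_MAP = 2.909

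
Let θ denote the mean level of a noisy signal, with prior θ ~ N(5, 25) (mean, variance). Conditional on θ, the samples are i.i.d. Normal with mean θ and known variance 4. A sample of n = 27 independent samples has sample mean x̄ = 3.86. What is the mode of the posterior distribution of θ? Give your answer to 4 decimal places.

θ̂_MAP = 3.8667

n = 27, x̄ = 3.86.
For a Normal prior and Normal likelihood with known variance, the posterior is Normal; its mode equals its mean, the precision-weighted average.
Prior precision 1/σ₀² = 1/25 = 0.04; data precision n/σ² = 27/4 = 6.75.
θ̂ = (0.04·5 + 6.75·3.86) / (0.04 + 6.75) = 26.255/6.79 = 5251/1358 ≈ 3.8667.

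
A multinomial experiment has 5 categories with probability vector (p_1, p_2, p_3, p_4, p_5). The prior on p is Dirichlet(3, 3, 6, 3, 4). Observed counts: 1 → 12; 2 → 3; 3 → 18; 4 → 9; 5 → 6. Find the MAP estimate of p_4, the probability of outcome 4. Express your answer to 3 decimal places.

The posterior is Dirichlet(αᵢ + nᵢ) = Dirichlet(15, 6, 24, 12, 10).
For a Dirichlet(a₁,…,a_K) with all aᵢ > 1, the mode has j-th component (aⱼ − 1)/(Σaᵢ − K).
Here Σaᵢ = 67 and K = 5, so p_4 = (12 − 1)/(67 − 5) = 11/62 ≈ 0.177.

MAP estimate: 0.177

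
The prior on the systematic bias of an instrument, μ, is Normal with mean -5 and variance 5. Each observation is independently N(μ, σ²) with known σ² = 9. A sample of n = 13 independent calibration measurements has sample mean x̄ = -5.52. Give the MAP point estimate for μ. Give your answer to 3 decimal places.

n = 13, x̄ = -5.52.
For a Normal prior and Normal likelihood with known variance, the posterior is Normal; its mode equals its mean, the precision-weighted average.
Prior precision 1/σ₀² = 1/5 = 0.2; data precision n/σ² = 13/9.
μ̂ = (0.2·(-5) + (13/9)·(-5.52)) / (0.2 + 13/9) = (-673/75)/(74/45) = -2019/370 ≈ -5.457.

μ̂_MAP = -5.457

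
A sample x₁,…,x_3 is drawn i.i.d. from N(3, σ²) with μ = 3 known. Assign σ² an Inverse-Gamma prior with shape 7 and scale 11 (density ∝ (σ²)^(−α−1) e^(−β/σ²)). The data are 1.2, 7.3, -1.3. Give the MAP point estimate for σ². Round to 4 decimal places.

Sum of squared deviations about the known mean: SS = (1.2−3)² + (7.3−3)² + (-1.3−3)² = 40.22.
The Normal likelihood contributes (σ²)^(−n/2) exp(−SS/(2σ²)), so the posterior is Inverse-Gamma(α + n/2, β + SS/2) = Inverse-Gamma(8.5, 31.11).
The mode of Inverse-Gamma(a, b) is b/(a+1) = 31.11/9.5 ≈ 3.2747.

σ̂²_MAP = 3.2747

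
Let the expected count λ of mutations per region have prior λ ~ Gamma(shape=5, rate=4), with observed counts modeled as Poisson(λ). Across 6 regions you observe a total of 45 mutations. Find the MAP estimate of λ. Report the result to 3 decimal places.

λ̂_MAP = 4.900

Σxᵢ = 45, n = 6.
Posterior ∝ λ^4e^(−4λ) · λ^45e^(−6λ) = λ^49e^(−10λ), i.e. Gamma(shape=50, rate=10).
The mode of a Gamma(a, b) with a ≥ 1 (shape–rate) is (a−1)/b = 49/10 ≈ 4.900.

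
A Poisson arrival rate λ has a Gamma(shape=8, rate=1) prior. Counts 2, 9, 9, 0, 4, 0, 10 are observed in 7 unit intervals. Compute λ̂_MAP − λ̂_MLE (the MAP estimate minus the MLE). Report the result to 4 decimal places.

MAP − MLE = 0.2679

Σxᵢ = 34. Posterior is Gamma(42, 8); MAP = (42−1)/8 = 41/8 ≈ 5.12500.
MLE = x̄ = 34/7 ≈ 4.85714.
Difference = 41/8 − 34/7 = 15/56 ≈ 0.2679.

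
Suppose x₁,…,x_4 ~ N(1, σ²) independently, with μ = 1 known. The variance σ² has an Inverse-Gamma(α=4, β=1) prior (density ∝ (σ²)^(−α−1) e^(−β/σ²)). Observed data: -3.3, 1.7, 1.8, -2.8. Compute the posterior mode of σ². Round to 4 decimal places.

Sum of squared deviations about the known mean: SS = (-3.3−1)² + (1.7−1)² + (1.8−1)² + (-2.8−1)² = 34.06.
The Normal likelihood contributes (σ²)^(−n/2) exp(−SS/(2σ²)), so the posterior is Inverse-Gamma(α + n/2, β + SS/2) = Inverse-Gamma(6, 18.03).
The mode of Inverse-Gamma(a, b) is b/(a+1) = 18.03/7 ≈ 2.5757.

σ̂²_MAP = 2.5757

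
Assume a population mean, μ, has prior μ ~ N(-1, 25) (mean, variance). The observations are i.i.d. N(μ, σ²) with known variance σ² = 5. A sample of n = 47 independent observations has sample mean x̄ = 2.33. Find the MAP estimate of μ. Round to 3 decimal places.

n = 47, x̄ = 2.33.
For a Normal prior and Normal likelihood with known variance, the posterior is Normal; its mode equals its mean, the precision-weighted average.
Prior precision 1/σ₀² = 1/25 = 0.04; data precision n/σ² = 47/5 = 9.4.
μ̂ = (0.04·(-1) + 9.4·2.33) / (0.04 + 9.4) = 21.862/9.44 = 10931/4720 ≈ 2.316.

μ̂_MAP = 2.316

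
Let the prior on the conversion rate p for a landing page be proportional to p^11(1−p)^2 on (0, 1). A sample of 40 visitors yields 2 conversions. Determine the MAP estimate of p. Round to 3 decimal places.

p̂_MAP = 0.245

The prior density ∝ p^11(1−p)^2 is the kernel of Beta(12, 3).
Data: 2 successes in 40 trials. The binomial likelihood contributes p^2(1−p)^38, so the posterior is Beta(12+2, 3+38) = Beta(14, 41).
For Beta(a, b) with a, b > 1 the mode is (a−1)/(a+b−2) = 13/53 ≈ 0.245.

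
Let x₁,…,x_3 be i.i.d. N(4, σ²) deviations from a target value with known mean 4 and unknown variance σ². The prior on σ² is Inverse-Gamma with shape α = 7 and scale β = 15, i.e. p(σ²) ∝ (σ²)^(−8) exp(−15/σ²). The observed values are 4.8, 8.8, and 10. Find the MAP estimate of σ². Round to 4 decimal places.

Sum of squared deviations about the known mean: SS = (4.8−4)² + (8.8−4)² + (10−4)² = 59.68.
The Normal likelihood contributes (σ²)^(−n/2) exp(−SS/(2σ²)), so the posterior is Inverse-Gamma(α + n/2, β + SS/2) = Inverse-Gamma(8.5, 44.84).
The mode of Inverse-Gamma(a, b) is b/(a+1) = 44.84/9.5 ≈ 4.7200.

σ̂²_MAP = 4.7200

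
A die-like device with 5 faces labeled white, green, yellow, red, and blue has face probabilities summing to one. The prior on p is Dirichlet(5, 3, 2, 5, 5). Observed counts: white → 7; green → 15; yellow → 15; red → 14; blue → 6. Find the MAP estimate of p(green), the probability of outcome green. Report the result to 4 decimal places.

MAP estimate of p(green) = 0.2361

The posterior is Dirichlet(αᵢ + nᵢ) = Dirichlet(12, 18, 17, 19, 11).
For a Dirichlet(a₁,…,a_K) with all aᵢ > 1, the mode has j-th component (aⱼ − 1)/(Σaᵢ − K).
Here Σaᵢ = 77 and K = 5, so p(green) = (18 − 1)/(77 − 5) = 17/72 ≈ 0.2361.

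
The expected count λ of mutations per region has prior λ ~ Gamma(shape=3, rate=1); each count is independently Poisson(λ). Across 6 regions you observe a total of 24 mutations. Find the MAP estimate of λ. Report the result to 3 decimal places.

λ̂_MAP = 3.714

Σxᵢ = 24, n = 6.
Posterior ∝ λ^2e^(−1λ) · λ^24e^(−6λ) = λ^26e^(−7λ), i.e. Gamma(shape=27, rate=7).
The mode of a Gamma(a, b) with a ≥ 1 (shape–rate) is (a−1)/b = 26/7 ≈ 3.714.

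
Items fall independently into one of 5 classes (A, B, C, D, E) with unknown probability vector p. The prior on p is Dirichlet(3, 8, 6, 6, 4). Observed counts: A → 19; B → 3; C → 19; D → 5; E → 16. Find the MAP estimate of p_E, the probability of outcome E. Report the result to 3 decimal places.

The posterior is Dirichlet(αᵢ + nᵢ) = Dirichlet(22, 11, 25, 11, 20).
For a Dirichlet(a₁,…,a_K) with all aᵢ > 1, the mode has j-th component (aⱼ − 1)/(Σaᵢ − K).
Here Σaᵢ = 89 and K = 5, so p_E = (20 − 1)/(89 − 5) = 19/84 ≈ 0.226.

MAP estimate of p_E = 0.226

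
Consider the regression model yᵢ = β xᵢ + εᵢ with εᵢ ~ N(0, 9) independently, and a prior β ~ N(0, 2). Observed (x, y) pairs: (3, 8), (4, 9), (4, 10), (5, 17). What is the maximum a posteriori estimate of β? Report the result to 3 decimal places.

log p(β | y) = −Σ(yᵢ − βxᵢ)²/(2·9) − β²/(2·2) + const.
Setting the derivative to zero: Σxᵢ(yᵢ − βxᵢ)/9 − β/2 = 0, so β = Σxᵢyᵢ / (Σxᵢ² + σ²/τ²).
Σxᵢyᵢ = 3·8 + 4·9 + 4·10 + 5·17 = 185; Σxᵢ² = 66; σ²/τ² = 4.5.
β̂_MAP = 185 / (66 + 4.5) = 185/70.5 ≈ 2.624.

β̂_MAP = 2.624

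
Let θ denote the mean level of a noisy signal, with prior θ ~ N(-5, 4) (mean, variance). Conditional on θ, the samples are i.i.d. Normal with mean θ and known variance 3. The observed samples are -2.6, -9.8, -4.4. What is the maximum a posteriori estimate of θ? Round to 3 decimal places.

θ̂_MAP = -5.480

n = 3; x̄ = ((-2.6) + (-9.8) + (-4.4))/3 = -16.8/3 = -5.6.
For a Normal prior and Normal likelihood with known variance, the posterior is Normal; its mode equals its mean, the precision-weighted average.
Prior precision 1/σ₀² = 1/4 = 0.25; data precision n/σ² = 3/3 = 1.
θ̂ = (0.25·(-5) + 1·(-5.6)) / (0.25 + 1) = (-6.85)/1.25 = -5.480.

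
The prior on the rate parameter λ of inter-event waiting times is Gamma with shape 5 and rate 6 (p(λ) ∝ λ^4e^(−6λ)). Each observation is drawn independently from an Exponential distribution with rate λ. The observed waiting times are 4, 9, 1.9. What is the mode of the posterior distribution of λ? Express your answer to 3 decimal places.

The Exponential(rate=λ) likelihood is ∝ λ^n e^(−λΣtᵢ). Here n = 3 and Σtᵢ = 4 + 9 + 1.9 = 14.9.
Posterior ∝ λ^4e^(−6λ) · λ^3e^(−14.9λ) = λ^7e^(−20.9λ), i.e. Gamma(8, 20.9).
Mode = (a−1)/b = 7/20.9 ≈ 0.335.

λ̂_MAP = 0.335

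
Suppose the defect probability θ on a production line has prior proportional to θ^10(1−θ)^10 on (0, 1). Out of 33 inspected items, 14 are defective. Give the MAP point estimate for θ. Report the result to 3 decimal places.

θ̂_MAP = 0.453

The prior density ∝ θ^10(1−θ)^10 is the kernel of Beta(11, 11).
Data: 14 successes in 33 trials. The binomial likelihood contributes θ^14(1−θ)^19, so the posterior is Beta(11+14, 11+19) = Beta(25, 30).
For Beta(a, b) with a, b > 1 the mode is (a−1)/(a+b−2) = 24/53 ≈ 0.453.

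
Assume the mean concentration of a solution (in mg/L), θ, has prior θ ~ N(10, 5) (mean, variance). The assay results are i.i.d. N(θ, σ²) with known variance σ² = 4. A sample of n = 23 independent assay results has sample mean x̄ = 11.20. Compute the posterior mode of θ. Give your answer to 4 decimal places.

n = 23, x̄ = 11.20.
For a Normal prior and Normal likelihood with known variance, the posterior is Normal; its mode equals its mean, the precision-weighted average.
Prior precision 1/σ₀² = 1/5 = 0.2; data precision n/σ² = 23/4 = 5.75.
θ̂ = (0.2·10 + 5.75·11.2) / (0.2 + 5.75) = 66.4/5.95 = 1328/119 ≈ 11.1597.

θ̂_MAP = 11.1597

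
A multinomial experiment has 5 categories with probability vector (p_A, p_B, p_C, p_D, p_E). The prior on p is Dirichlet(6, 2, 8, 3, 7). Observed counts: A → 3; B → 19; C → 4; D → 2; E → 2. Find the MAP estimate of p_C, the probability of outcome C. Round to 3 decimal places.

The posterior is Dirichlet(αᵢ + nᵢ) = Dirichlet(9, 21, 12, 5, 9).
For a Dirichlet(a₁,…,a_K) with all aᵢ > 1, the mode has j-th component (aⱼ − 1)/(Σaᵢ − K).
Here Σaᵢ = 56 and K = 5, so p_C = (12 − 1)/(56 − 5) = 11/51 ≈ 0.216.

MAP estimate of p_C = 0.216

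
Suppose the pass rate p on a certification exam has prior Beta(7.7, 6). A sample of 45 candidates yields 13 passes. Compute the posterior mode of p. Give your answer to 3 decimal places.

Prior: Beta(7.7, 6).
Data: 13 successes in 45 trials. The binomial likelihood contributes p^13(1−p)^32, so the posterior is Beta(7.7+13, 6+32) = Beta(20.7, 38).
For Beta(a, b) with a, b > 1 the mode is (a−1)/(a+b−2) = 19.7/56.7 ≈ 0.347.

p̂_MAP = 0.347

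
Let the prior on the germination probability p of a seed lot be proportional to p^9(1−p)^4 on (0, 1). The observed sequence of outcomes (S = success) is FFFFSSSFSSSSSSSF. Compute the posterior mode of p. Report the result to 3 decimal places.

p̂_MAP = 0.655

The prior density ∝ p^9(1−p)^4 is the kernel of Beta(10, 5).
Data: 10 successes in 16 trials (from the sequence). The binomial likelihood contributes p^10(1−p)^6, so the posterior is Beta(10+10, 5+6) = Beta(20, 11).
For Beta(a, b) with a, b > 1 the mode is (a−1)/(a+b−2) = 19/29 ≈ 0.655.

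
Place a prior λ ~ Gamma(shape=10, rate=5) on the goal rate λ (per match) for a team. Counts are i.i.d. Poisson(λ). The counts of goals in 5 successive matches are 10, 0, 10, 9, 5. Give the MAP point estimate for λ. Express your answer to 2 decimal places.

Σxᵢ = 10+0+10+9+5 = 34, with n = 5.
Posterior ∝ λ^9e^(−5λ) · λ^34e^(−5λ) = λ^43e^(−10λ), i.e. Gamma(shape=44, rate=10).
The mode of a Gamma(a, b) with a ≥ 1 (shape–rate) is (a−1)/b = 43/10 ≈ 4.30.

λ̂_MAP = 4.30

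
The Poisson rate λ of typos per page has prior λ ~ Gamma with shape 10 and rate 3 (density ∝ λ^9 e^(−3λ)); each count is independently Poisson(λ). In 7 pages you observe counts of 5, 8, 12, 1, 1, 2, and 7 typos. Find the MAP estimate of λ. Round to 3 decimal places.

Σxᵢ = 5+8+12+1+1+2+7 = 36, with n = 7.
Posterior ∝ λ^9e^(−3λ) · λ^36e^(−7λ) = λ^45e^(−10λ), i.e. Gamma(shape=46, rate=10).
The mode of a Gamma(a, b) with a ≥ 1 (shape–rate) is (a−1)/b = 45/10 ≈ 4.500.

λ̂_MAP = 4.500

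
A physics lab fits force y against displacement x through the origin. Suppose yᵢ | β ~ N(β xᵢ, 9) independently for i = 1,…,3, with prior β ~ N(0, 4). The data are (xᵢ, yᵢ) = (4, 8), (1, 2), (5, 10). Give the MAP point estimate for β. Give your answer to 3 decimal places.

log p(β | y) = −Σ(yᵢ − βxᵢ)²/(2·9) − β²/(2·4) + const.
Setting the derivative to zero: Σxᵢ(yᵢ − βxᵢ)/9 − β/4 = 0, so β = Σxᵢyᵢ / (Σxᵢ² + σ²/τ²).
Σxᵢyᵢ = 4·8 + 1·2 + 5·10 = 84; Σxᵢ² = 42; σ²/τ² = 2.25.
β̂_MAP = 84 / (42 + 2.25) = 84/44.25 ≈ 1.898.

β̂_MAP = 1.898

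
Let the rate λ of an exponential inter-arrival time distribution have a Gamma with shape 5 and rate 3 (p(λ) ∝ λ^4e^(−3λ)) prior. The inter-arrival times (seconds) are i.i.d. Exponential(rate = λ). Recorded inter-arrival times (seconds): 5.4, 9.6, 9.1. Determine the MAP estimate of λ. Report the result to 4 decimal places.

λ̂_MAP = 0.2583

The Exponential(rate=λ) likelihood is ∝ λ^n e^(−λΣtᵢ). Here n = 3 and Σtᵢ = 5.4 + 9.6 + 9.1 = 24.1.
Posterior ∝ λ^4e^(−3λ) · λ^3e^(−24.1λ) = λ^7e^(−27.1λ), i.e. Gamma(8, 27.1).
Mode = (a−1)/b = 7/27.1 ≈ 0.2583.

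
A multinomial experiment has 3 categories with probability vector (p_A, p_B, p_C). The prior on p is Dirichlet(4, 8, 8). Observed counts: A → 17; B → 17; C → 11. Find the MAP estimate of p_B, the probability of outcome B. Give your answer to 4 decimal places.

The posterior is Dirichlet(αᵢ + nᵢ) = Dirichlet(21, 25, 19).
For a Dirichlet(a₁,…,a_K) with all aᵢ > 1, the mode has j-th component (aⱼ − 1)/(Σaᵢ − K).
Here Σaᵢ = 65 and K = 3, so p_B = (25 − 1)/(65 − 3) = 24/62 ≈ 0.3871.

MAP estimate of p_B = 0.3871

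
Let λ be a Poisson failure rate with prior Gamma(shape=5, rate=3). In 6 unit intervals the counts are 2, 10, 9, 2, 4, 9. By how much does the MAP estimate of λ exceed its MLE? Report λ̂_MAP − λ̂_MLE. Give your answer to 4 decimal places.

MAP − MLE = -1.5556

Σxᵢ = 36. Posterior is Gamma(41, 9); MAP = (41−1)/9 = 40/9 ≈ 4.44444.
MLE = x̄ = 36/6 ≈ 6.00000.
Difference = 40/9 − 36/6 = -14/9 ≈ -1.5556.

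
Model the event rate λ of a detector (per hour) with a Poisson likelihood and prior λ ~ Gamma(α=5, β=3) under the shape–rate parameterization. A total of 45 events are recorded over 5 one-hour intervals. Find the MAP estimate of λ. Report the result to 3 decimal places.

λ̂_MAP = 6.125

Σxᵢ = 45, n = 5.
Posterior ∝ λ^4e^(−3λ) · λ^45e^(−5λ) = λ^49e^(−8λ), i.e. Gamma(shape=50, rate=8).
The mode of a Gamma(a, b) with a ≥ 1 (shape–rate) is (a−1)/b = 49/8 ≈ 6.125.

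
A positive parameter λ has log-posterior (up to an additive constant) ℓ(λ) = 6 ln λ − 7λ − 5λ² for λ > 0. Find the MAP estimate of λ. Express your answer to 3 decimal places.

ℓ'(λ) = 6/λ − 7 − 10λ. Setting this to zero and multiplying by λ: 10λ² + 7λ − 6 = 0.
λ = (−7 + √(7² + 4·10·6)) / (2·10) = (−7 + √289) / 20 = (−7 + 17)/20 = 1/2.
ℓ''(λ) = −6/λ² − 10 < 0, confirming a maximum.

λ̂_MAP = 0.500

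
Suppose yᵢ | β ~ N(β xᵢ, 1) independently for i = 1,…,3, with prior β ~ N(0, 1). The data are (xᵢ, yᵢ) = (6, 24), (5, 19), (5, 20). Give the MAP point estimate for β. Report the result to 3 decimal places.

β̂_MAP = 3.897

log p(β | y) = −Σ(yᵢ − βxᵢ)²/(2·1) − β²/(2·1) + const.
Setting the derivative to zero: Σxᵢ(yᵢ − βxᵢ)/1 − β/1 = 0, so β = Σxᵢyᵢ / (Σxᵢ² + σ²/τ²).
Σxᵢyᵢ = 6·24 + 5·19 + 5·20 = 339; Σxᵢ² = 86; σ²/τ² = 1.
β̂_MAP = 339 / (86 + 1) = 339/87 ≈ 3.897.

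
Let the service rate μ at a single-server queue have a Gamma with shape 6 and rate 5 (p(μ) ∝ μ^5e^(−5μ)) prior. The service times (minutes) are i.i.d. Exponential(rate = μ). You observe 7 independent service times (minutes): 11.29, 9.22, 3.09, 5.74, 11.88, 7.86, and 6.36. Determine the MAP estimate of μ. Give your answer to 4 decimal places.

The Exponential(rate=μ) likelihood is ∝ μ^n e^(−μΣtᵢ). Here n = 7 and Σtᵢ = 11.29 + 9.22 + 3.09 + 5.74 + 11.88 + 7.86 + 6.36 = 55.44.
Posterior ∝ μ^5e^(−5μ) · μ^7e^(−55.44μ) = μ^12e^(−60.44μ), i.e. Gamma(13, 60.44).
Mode = (a−1)/b = 12/60.44 ≈ 0.1985.

μ̂_MAP = 0.1985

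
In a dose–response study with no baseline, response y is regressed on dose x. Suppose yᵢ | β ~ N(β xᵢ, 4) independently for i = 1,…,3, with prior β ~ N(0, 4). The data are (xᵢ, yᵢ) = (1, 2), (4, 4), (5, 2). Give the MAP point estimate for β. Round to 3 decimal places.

log p(β | y) = −Σ(yᵢ − βxᵢ)²/(2·4) − β²/(2·4) + const.
Setting the derivative to zero: Σxᵢ(yᵢ − βxᵢ)/4 − β/4 = 0, so β = Σxᵢyᵢ / (Σxᵢ² + σ²/τ²).
Σxᵢyᵢ = 1·2 + 4·4 + 5·2 = 28; Σxᵢ² = 42; σ²/τ² = 1.
β̂_MAP = 28 / (42 + 1) = 28/43 ≈ 0.651.

β̂_MAP = 0.651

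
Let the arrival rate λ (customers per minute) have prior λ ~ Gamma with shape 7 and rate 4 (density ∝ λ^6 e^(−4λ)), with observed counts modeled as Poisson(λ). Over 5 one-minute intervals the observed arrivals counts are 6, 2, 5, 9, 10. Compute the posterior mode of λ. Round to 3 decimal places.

Σxᵢ = 6+2+5+9+10 = 32, with n = 5.
Posterior ∝ λ^6e^(−4λ) · λ^32e^(−5λ) = λ^38e^(−9λ), i.e. Gamma(shape=39, rate=9).
The mode of a Gamma(a, b) with a ≥ 1 (shape–rate) is (a−1)/b = 38/9 ≈ 4.222.

λ̂_MAP = 4.222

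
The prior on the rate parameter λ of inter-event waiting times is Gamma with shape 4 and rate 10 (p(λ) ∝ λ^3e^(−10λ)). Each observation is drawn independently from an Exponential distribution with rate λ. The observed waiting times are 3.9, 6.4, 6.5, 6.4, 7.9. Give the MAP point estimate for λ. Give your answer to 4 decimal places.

λ̂_MAP = 0.1946

The Exponential(rate=λ) likelihood is ∝ λ^n e^(−λΣtᵢ). Here n = 5 and Σtᵢ = 3.9 + 6.4 + 6.5 + 6.4 + 7.9 = 31.1.
Posterior ∝ λ^3e^(−10λ) · λ^5e^(−31.1λ) = λ^8e^(−41.1λ), i.e. Gamma(9, 41.1).
Mode = (a−1)/b = 8/41.1 ≈ 0.1946.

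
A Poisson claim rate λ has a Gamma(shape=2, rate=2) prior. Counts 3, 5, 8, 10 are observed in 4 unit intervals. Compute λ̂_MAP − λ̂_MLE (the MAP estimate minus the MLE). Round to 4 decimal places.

Σxᵢ = 26. Posterior is Gamma(28, 6); MAP = (28−1)/6 = 27/6 ≈ 4.50000.
MLE = x̄ = 26/4 ≈ 6.50000.
Difference = 27/6 − 26/4 = -2 ≈ -2.0000.

MAP − MLE = -2.0000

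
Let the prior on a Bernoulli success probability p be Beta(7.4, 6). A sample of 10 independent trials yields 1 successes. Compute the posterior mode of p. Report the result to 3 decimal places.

Prior: Beta(7.4, 6).
Data: 1 success in 10 trials. The binomial likelihood contributes p(1−p)^9, so the posterior is Beta(7.4+1, 6+9) = Beta(8.4, 15).
For Beta(a, b) with a, b > 1 the mode is (a−1)/(a+b−2) = 7.4/21.4 ≈ 0.346.

p̂_MAP = 0.346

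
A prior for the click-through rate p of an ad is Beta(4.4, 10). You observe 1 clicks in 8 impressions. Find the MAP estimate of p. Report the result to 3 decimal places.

Prior: Beta(4.4, 10).
Data: 1 success in 8 trials. The binomial likelihood contributes p(1−p)^7, so the posterior is Beta(4.4+1, 10+7) = Beta(5.4, 17).
For Beta(a, b) with a, b > 1 the mode is (a−1)/(a+b−2) = 4.4/20.4 ≈ 0.216.

p̂_MAP = 0.216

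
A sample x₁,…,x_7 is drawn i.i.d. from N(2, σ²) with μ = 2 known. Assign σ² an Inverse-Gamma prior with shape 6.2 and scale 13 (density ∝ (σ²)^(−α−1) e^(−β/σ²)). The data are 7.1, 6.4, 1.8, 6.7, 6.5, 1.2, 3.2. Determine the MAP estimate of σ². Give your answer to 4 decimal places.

σ̂²_MAP = 5.4126

Sum of squared deviations about the known mean: SS = (7.1−2)² + (6.4−2)² + (1.8−2)² + (6.7−2)² + (6.5−2)² + (1.2−2)² + (3.2−2)² = 89.83.
The Normal likelihood contributes (σ²)^(−n/2) exp(−SS/(2σ²)), so the posterior is Inverse-Gamma(α + n/2, β + SS/2) = Inverse-Gamma(9.7, 57.915).
The mode of Inverse-Gamma(a, b) is b/(a+1) = 57.915/10.7 ≈ 5.4126.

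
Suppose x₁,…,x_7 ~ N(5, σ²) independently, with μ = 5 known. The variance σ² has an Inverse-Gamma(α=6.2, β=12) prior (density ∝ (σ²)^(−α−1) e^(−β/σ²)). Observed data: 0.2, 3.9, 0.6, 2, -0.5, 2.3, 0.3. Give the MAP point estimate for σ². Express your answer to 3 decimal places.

Sum of squared deviations about the known mean: SS = (0.2−5)² + (3.9−5)² + (0.6−5)² + (2−5)² + (-0.5−5)² + (2.3−5)² + (0.3−5)² = 112.24.
The Normal likelihood contributes (σ²)^(−n/2) exp(−SS/(2σ²)), so the posterior is Inverse-Gamma(α + n/2, β + SS/2) = Inverse-Gamma(9.7, 68.12).
The mode of Inverse-Gamma(a, b) is b/(a+1) = 68.12/10.7 ≈ 6.366.

σ̂²_MAP = 6.366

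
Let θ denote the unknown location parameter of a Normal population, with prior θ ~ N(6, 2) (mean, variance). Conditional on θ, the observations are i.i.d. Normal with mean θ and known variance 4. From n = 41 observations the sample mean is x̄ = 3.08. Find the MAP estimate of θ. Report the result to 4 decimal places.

θ̂_MAP = 3.2158

n = 41, x̄ = 3.08.
For a Normal prior and Normal likelihood with known variance, the posterior is Normal; its mode equals its mean, the precision-weighted average.
Prior precision 1/σ₀² = 1/2 = 0.5; data precision n/σ² = 41/4 = 10.25.
θ̂ = (0.5·6 + 10.25·3.08) / (0.5 + 10.25) = 34.57/10.75 = 3457/1075 ≈ 3.2158.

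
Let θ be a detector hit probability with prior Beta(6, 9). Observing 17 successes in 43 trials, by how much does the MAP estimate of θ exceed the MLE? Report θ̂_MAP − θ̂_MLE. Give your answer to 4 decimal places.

Posterior is Beta(23, 35); MAP = (23−1)/(58−2) = 22/56 ≈ 0.39286.
MLE ignores the prior: θ̂_MLE = k/n = 17/43 ≈ 0.39535.
Difference = 22/56 − 17/43 = -3/1204 ≈ -0.0025.

MAP − MLE = -0.0025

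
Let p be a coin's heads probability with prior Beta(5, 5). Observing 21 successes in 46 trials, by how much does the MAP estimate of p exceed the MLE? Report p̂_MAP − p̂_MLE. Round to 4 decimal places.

Posterior is Beta(26, 30); MAP = (26−1)/(56−2) = 25/54 ≈ 0.46296.
MLE ignores the prior: p̂_MLE = k/n = 21/46 ≈ 0.45652.
Difference = 25/54 − 21/46 = 4/621 ≈ 0.0064.

MAP − MLE = 0.0064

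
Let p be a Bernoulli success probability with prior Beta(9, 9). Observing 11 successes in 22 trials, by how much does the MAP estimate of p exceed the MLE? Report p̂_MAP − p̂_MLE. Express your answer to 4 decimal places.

Posterior is Beta(20, 20); MAP = (20−1)/(40−2) = 19/38 ≈ 0.50000.
MLE ignores the prior: p̂_MLE = k/n = 11/22 ≈ 0.50000.
Difference = 19/38 − 11/22 = 0 ≈ 0.0000.

MAP − MLE = 0.0000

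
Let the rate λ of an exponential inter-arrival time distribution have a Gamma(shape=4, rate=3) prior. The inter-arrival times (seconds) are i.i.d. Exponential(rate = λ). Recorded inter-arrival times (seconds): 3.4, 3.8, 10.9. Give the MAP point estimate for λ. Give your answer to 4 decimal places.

The Exponential(rate=λ) likelihood is ∝ λ^n e^(−λΣtᵢ). Here n = 3 and Σtᵢ = 3.4 + 3.8 + 10.9 = 18.1.
Posterior ∝ λ^3e^(−3λ) · λ^3e^(−18.1λ) = λ^6e^(−21.1λ), i.e. Gamma(7, 21.1).
Mode = (a−1)/b = 6/21.1 ≈ 0.2844.

λ̂_MAP = 0.2844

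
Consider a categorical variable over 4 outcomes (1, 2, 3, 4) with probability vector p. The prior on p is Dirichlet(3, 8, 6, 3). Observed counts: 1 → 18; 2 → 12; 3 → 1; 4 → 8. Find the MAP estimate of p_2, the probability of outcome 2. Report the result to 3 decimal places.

MAP estimate: 0.345

The posterior is Dirichlet(αᵢ + nᵢ) = Dirichlet(21, 20, 7, 11).
For a Dirichlet(a₁,…,a_K) with all aᵢ > 1, the mode has j-th component (aⱼ − 1)/(Σaᵢ − K).
Here Σaᵢ = 59 and K = 4, so p_2 = (20 − 1)/(59 − 4) = 19/55 ≈ 0.345.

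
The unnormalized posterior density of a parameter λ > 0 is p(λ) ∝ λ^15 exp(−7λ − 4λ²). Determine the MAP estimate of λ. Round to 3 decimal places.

ℓ'(λ) = 15/λ − 7 − 8λ. Setting this to zero and multiplying by λ: 8λ² + 7λ − 15 = 0.
λ = (−7 + √(7² + 4·8·15)) / (2·8) = (−7 + √529) / 16 = (−7 + 23)/16 = 1.
ℓ''(λ) = −15/λ² − 8 < 0, confirming a maximum.

λ̂_MAP = 1.000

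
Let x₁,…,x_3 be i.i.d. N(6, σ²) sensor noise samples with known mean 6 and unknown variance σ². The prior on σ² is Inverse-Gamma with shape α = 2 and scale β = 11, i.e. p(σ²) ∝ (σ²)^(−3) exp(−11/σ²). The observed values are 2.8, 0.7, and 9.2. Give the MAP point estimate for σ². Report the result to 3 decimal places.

σ̂²_MAP = 7.841

Sum of squared deviations about the known mean: SS = (2.8−6)² + (0.7−6)² + (9.2−6)² = 48.57.
The Normal likelihood contributes (σ²)^(−n/2) exp(−SS/(2σ²)), so the posterior is Inverse-Gamma(α + n/2, β + SS/2) = Inverse-Gamma(3.5, 35.285).
The mode of Inverse-Gamma(a, b) is b/(a+1) = 35.285/4.5 ≈ 7.841.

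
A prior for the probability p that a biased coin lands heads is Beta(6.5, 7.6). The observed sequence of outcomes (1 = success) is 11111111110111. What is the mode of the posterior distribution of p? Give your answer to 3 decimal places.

p̂_MAP = 0.709

Prior: Beta(6.5, 7.6).
Data: 13 successes in 14 trials (from the sequence). The binomial likelihood contributes p^13(1−p)^1, so the posterior is Beta(6.5+13, 7.6+1) = Beta(19.5, 8.6).
For Beta(a, b) with a, b > 1 the mode is (a−1)/(a+b−2) = 18.5/26.1 ≈ 0.709.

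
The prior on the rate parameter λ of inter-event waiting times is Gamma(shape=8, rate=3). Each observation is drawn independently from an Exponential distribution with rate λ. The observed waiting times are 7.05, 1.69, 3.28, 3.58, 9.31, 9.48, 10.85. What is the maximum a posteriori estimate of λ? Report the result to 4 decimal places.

λ̂_MAP = 0.2902

The Exponential(rate=λ) likelihood is ∝ λ^n e^(−λΣtᵢ). Here n = 7 and Σtᵢ = 7.05 + 1.69 + 3.28 + 3.58 + 9.31 + 9.48 + 10.85 = 45.24.
Posterior ∝ λ^7e^(−3λ) · λ^7e^(−45.24λ) = λ^14e^(−48.24λ), i.e. Gamma(15, 48.24).
Mode = (a−1)/b = 14/48.24 ≈ 0.2902.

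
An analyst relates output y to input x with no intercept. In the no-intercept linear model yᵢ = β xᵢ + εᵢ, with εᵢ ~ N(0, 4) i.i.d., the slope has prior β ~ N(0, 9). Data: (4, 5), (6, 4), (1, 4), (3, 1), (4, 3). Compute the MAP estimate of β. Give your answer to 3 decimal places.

β̂_MAP = 0.803

log p(β | y) = −Σ(yᵢ − βxᵢ)²/(2·4) − β²/(2·9) + const.
Setting the derivative to zero: Σxᵢ(yᵢ − βxᵢ)/4 − β/9 = 0, so β = Σxᵢyᵢ / (Σxᵢ² + σ²/τ²).
Σxᵢyᵢ = 4·5 + 6·4 + 1·4 + 3·1 + 4·3 = 63; Σxᵢ² = 78; σ²/τ² = 4/9.
β̂_MAP = 63 / (78 + 4/9) = 63/(706/9) = 567/706 ≈ 0.803.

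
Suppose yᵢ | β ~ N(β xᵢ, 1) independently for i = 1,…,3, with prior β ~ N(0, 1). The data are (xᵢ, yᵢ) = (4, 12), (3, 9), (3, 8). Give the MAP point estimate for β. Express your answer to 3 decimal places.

log p(β | y) = −Σ(yᵢ − βxᵢ)²/(2·1) − β²/(2·1) + const.
Setting the derivative to zero: Σxᵢ(yᵢ − βxᵢ)/1 − β/1 = 0, so β = Σxᵢyᵢ / (Σxᵢ² + σ²/τ²).
Σxᵢyᵢ = 4·12 + 3·9 + 3·8 = 99; Σxᵢ² = 34; σ²/τ² = 1.
β̂_MAP = 99 / (34 + 1) = 99/35 ≈ 2.829.

β̂_MAP = 2.829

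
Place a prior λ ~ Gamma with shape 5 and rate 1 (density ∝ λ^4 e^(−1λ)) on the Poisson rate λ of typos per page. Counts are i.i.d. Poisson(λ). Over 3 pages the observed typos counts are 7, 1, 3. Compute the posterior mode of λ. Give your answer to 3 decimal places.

Σxᵢ = 7+1+3 = 11, with n = 3.
Posterior ∝ λ^4e^(−1λ) · λ^11e^(−3λ) = λ^15e^(−4λ), i.e. Gamma(shape=16, rate=4).
The mode of a Gamma(a, b) with a ≥ 1 (shape–rate) is (a−1)/b = 15/4 ≈ 3.750.

λ̂_MAP = 3.750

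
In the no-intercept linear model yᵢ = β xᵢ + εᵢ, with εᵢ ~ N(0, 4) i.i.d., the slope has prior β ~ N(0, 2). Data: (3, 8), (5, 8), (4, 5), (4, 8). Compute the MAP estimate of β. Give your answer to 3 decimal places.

β̂_MAP = 1.706

log p(β | y) = −Σ(yᵢ − βxᵢ)²/(2·4) − β²/(2·2) + const.
Setting the derivative to zero: Σxᵢ(yᵢ − βxᵢ)/4 − β/2 = 0, so β = Σxᵢyᵢ / (Σxᵢ² + σ²/τ²).
Σxᵢyᵢ = 3·8 + 5·8 + 4·5 + 4·8 = 116; Σxᵢ² = 66; σ²/τ² = 2.
β̂_MAP = 116 / (66 + 2) = 116/68 ≈ 1.706.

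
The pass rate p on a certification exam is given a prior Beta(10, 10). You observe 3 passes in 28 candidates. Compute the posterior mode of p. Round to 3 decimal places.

Prior: Beta(10, 10).
Data: 3 successes in 28 trials. The binomial likelihood contributes p^3(1−p)^25, so the posterior is Beta(10+3, 10+25) = Beta(13, 35).
For Beta(a, b) with a, b > 1 the mode is (a−1)/(a+b−2) = 12/46 ≈ 0.261.

p̂_MAP = 0.261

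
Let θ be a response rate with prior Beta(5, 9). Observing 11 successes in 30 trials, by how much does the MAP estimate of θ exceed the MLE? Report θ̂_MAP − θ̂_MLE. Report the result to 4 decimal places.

Posterior is Beta(16, 28); MAP = (16−1)/(44−2) = 15/42 ≈ 0.35714.
MLE ignores the prior: θ̂_MLE = k/n = 11/30 ≈ 0.36667.
Difference = 15/42 − 11/30 = -1/105 ≈ -0.0095.

MAP − MLE = -0.0095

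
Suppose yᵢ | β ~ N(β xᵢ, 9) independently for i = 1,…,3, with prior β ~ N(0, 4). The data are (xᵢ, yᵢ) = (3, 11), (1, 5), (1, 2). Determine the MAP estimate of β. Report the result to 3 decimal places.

log p(β | y) = −Σ(yᵢ − βxᵢ)²/(2·9) − β²/(2·4) + const.
Setting the derivative to zero: Σxᵢ(yᵢ − βxᵢ)/9 − β/4 = 0, so β = Σxᵢyᵢ / (Σxᵢ² + σ²/τ²).
Σxᵢyᵢ = 3·11 + 1·5 + 1·2 = 40; Σxᵢ² = 11; σ²/τ² = 2.25.
β̂_MAP = 40 / (11 + 2.25) = 40/13.25 ≈ 3.019.

β̂_MAP = 3.019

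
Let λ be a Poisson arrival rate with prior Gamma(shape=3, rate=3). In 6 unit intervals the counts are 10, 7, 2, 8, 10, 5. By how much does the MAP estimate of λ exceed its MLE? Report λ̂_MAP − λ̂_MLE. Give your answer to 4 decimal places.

MAP − MLE = -2.1111

Σxᵢ = 42. Posterior is Gamma(45, 9); MAP = (45−1)/9 = 44/9 ≈ 4.88889.
MLE = x̄ = 42/6 ≈ 7.00000.
Difference = 44/9 − 42/6 = -19/9 ≈ -2.1111.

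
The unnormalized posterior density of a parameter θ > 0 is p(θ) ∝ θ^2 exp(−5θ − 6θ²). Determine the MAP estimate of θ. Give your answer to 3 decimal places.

ℓ'(θ) = 2/θ − 5 − 12θ. Setting this to zero and multiplying by θ: 12θ² + 5θ − 2 = 0.
θ = (−5 + √(5² + 4·12·2)) / (2·12) = (−5 + √121) / 24 = (−5 + 11)/24 = 1/4.
ℓ''(θ) = −2/θ² − 12 < 0, confirming a maximum.

θ̂_MAP = 0.250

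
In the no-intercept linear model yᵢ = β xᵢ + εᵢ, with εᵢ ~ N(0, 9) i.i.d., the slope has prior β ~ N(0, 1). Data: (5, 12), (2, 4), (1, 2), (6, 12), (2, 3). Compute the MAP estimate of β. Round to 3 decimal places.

β̂_MAP = 1.873

log p(β | y) = −Σ(yᵢ − βxᵢ)²/(2·9) − β²/(2·1) + const.
Setting the derivative to zero: Σxᵢ(yᵢ − βxᵢ)/9 − β/1 = 0, so β = Σxᵢyᵢ / (Σxᵢ² + σ²/τ²).
Σxᵢyᵢ = 5·12 + 2·4 + 1·2 + 6·12 + 2·3 = 148; Σxᵢ² = 70; σ²/τ² = 9.
β̂_MAP = 148 / (70 + 9) = 148/79 ≈ 1.873.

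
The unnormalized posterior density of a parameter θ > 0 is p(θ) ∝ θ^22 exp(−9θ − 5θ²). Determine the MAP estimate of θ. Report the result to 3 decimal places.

θ̂_MAP = 1.100

ℓ'(θ) = 22/θ − 9 − 10θ. Setting this to zero and multiplying by θ: 10θ² + 9θ − 22 = 0.
θ = (−9 + √(9² + 4·10·22)) / (2·10) = (−9 + √961) / 20 = (−9 + 31)/20 = 11/10.
ℓ''(θ) = −22/θ² − 10 < 0, confirming a maximum.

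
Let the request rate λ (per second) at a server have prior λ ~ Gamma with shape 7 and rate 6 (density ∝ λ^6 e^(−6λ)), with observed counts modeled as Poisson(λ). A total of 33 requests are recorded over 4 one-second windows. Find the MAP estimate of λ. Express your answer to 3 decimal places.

Σxᵢ = 33, n = 4.
Posterior ∝ λ^6e^(−6λ) · λ^33e^(−4λ) = λ^39e^(−10λ), i.e. Gamma(shape=40, rate=10).
The mode of a Gamma(a, b) with a ≥ 1 (shape–rate) is (a−1)/b = 39/10 ≈ 3.900.

λ̂_MAP = 3.900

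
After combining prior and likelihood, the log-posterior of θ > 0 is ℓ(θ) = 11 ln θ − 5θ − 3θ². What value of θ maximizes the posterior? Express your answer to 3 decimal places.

ℓ'(θ) = 11/θ − 5 − 6θ. Setting this to zero and multiplying by θ: 6θ² + 5θ − 11 = 0.
θ = (−5 + √(5² + 4·6·11)) / (2·6) = (−5 + √289) / 12 = (−5 + 17)/12 = 1.
ℓ''(θ) = −11/θ² − 6 < 0, confirming a maximum.

θ̂_MAP = 1.000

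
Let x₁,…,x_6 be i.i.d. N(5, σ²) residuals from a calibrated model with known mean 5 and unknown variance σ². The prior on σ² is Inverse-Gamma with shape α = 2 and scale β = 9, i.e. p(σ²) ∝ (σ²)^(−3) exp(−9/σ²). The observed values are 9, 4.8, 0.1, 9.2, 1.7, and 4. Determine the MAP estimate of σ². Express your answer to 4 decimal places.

Sum of squared deviations about the known mean: SS = (9−5)² + (4.8−5)² + (0.1−5)² + (9.2−5)² + (1.7−5)² + (4−5)² = 69.58.
The Normal likelihood contributes (σ²)^(−n/2) exp(−SS/(2σ²)), so the posterior is Inverse-Gamma(α + n/2, β + SS/2) = Inverse-Gamma(5, 43.79).
The mode of Inverse-Gamma(a, b) is b/(a+1) = 43.79/6 ≈ 7.2983.

σ̂²_MAP = 7.2983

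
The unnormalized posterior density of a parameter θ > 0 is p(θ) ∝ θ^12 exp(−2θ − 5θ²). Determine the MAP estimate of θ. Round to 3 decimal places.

ℓ'(θ) = 12/θ − 2 − 10θ. Setting this to zero and multiplying by θ: 10θ² + 2θ − 12 = 0.
θ = (−2 + √(2² + 4·10·12)) / (2·10) = (−2 + √484) / 20 = (−2 + 22)/20 = 1.
ℓ''(θ) = −12/θ² − 10 < 0, confirming a maximum.

θ̂_MAP = 1.000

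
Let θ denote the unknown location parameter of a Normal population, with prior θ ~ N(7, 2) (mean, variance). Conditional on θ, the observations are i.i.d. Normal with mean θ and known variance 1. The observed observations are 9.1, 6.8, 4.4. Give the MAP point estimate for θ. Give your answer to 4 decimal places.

θ̂_MAP = 6.8000

n = 3; x̄ = (9.1 + 6.8 + 4.4)/3 = 20.3/3 = 203/30 ≈ 6.7667.
For a Normal prior and Normal likelihood with known variance, the posterior is Normal; its mode equals its mean, the precision-weighted average.
Prior precision 1/σ₀² = 1/2 = 0.5; data precision n/σ² = 3/1 = 3.
θ̂ = (0.5·7 + 3·(203/30)) / (0.5 + 3) = 23.8/3.5 = 6.8000.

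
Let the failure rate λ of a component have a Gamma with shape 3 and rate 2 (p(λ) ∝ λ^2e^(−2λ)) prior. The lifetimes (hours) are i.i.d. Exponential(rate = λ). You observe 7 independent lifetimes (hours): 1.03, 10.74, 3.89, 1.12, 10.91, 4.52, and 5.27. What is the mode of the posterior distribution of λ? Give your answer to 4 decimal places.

λ̂_MAP = 0.2280

The Exponential(rate=λ) likelihood is ∝ λ^n e^(−λΣtᵢ). Here n = 7 and Σtᵢ = 1.03 + 10.74 + 3.89 + 1.12 + 10.91 + 4.52 + 5.27 = 37.48.
Posterior ∝ λ^2e^(−2λ) · λ^7e^(−37.48λ) = λ^9e^(−39.48λ), i.e. Gamma(10, 39.48).
Mode = (a−1)/b = 9/39.48 ≈ 0.2280.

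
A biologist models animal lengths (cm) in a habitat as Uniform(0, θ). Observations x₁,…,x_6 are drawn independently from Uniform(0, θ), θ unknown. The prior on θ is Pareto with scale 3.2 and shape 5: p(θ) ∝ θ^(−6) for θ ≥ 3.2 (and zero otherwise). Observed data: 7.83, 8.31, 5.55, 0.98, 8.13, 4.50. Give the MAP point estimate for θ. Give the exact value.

The Uniform(0, θ) likelihood is θ^(−n) for θ ≥ max(xᵢ), zero otherwise. Here max(xᵢ) = 8.31.
Posterior ∝ θ^(−6) · θ^(−6) = θ^(−12) on θ ≥ max(3.2, 8.31) = 8.31.
This density is strictly decreasing in θ, so the posterior mode lies at the lower boundary of the support.

θ̂_MAP = 8.31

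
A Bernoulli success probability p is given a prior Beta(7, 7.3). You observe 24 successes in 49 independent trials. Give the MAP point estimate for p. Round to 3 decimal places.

p̂_MAP = 0.489

Prior: Beta(7, 7.3).
Data: 24 successes in 49 trials. The binomial likelihood contributes p^24(1−p)^25, so the posterior is Beta(7+24, 7.3+25) = Beta(31, 32.3).
For Beta(a, b) with a, b > 1 the mode is (a−1)/(a+b−2) = 30/61.3 ≈ 0.489.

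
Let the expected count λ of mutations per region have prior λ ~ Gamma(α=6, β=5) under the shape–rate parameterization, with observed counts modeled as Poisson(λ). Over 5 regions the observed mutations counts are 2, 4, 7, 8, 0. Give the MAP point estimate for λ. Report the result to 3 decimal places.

λ̂_MAP = 2.600

Σxᵢ = 2+4+7+8+0 = 21, with n = 5.
Posterior ∝ λ^5e^(−5λ) · λ^21e^(−5λ) = λ^26e^(−10λ), i.e. Gamma(shape=27, rate=10).
The mode of a Gamma(a, b) with a ≥ 1 (shape–rate) is (a−1)/b = 26/10 ≈ 2.600.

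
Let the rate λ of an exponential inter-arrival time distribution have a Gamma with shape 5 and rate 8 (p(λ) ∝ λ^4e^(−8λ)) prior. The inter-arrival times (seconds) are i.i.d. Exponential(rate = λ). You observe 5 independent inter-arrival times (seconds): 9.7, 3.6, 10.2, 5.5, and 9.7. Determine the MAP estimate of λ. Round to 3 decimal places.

The Exponential(rate=λ) likelihood is ∝ λ^n e^(−λΣtᵢ). Here n = 5 and Σtᵢ = 9.7 + 3.6 + 10.2 + 5.5 + 9.7 = 38.7.
Posterior ∝ λ^4e^(−8λ) · λ^5e^(−38.7λ) = λ^9e^(−46.7λ), i.e. Gamma(10, 46.7).
Mode = (a−1)/b = 9/46.7 ≈ 0.193.

λ̂_MAP = 0.193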